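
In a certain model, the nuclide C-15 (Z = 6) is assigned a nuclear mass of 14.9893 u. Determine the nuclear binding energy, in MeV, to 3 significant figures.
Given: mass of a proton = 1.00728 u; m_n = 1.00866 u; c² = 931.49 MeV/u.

Z = 6, so N = A − Z = 15 − 6 = 9.
Mass of separated nucleons = 6(1.00728) + 9(1.00866) = 6.04368 + 9.07794 = 15.12162 u
Mass defect Δm = 15.12162 − 14.9893 = 0.13232 u
Binding energy = Δm·c² = 0.13232 × 931.49 MeV/u = 123.255 MeV

123 MeV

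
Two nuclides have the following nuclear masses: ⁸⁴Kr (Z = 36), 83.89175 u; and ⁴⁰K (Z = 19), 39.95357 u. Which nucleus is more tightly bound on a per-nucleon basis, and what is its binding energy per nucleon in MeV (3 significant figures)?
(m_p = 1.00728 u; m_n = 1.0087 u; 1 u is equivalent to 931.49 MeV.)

⁸⁴Kr: Σm = 36(1.00728) + 48(1.0087) = 84.67968 u; Δm = 0.78793 u; E_B = 733.949 MeV; E_B/A = 8.737 MeV
⁴⁰K: Σm = 19(1.00728) + 21(1.0087) = 40.32102 u; Δm = 0.36745 u; E_B = 342.28 MeV; E_B/A = 8.557 MeV
⁸⁴Kr has the higher binding energy per nucleon, so it is the more tightly bound nucleus.

⁸⁴Kr; 8.74 MeV/nucleon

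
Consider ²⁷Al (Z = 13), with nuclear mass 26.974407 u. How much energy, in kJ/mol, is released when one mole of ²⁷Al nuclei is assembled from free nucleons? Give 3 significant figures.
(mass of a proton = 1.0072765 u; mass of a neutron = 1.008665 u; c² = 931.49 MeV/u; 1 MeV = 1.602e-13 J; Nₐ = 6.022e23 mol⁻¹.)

2.17e+10 kJ/mol

Total constituent mass: 13 × 1.0072765 + 14 × 1.008665 = 27.2159045 u
The mass defect is 27.2159045 − 26.974407 = 0.2414975 u.
Converting to energy: 0.2414975 u × 931.49 MeV/u = 224.953 MeV
Per nucleus in joules: 224.953 MeV × 1.602e-13 J/MeV = 3.6037e-11 J
Per mole: 3.6037e-11 J × 6.022e23 mol⁻¹ = 2.1701e+13 J/mol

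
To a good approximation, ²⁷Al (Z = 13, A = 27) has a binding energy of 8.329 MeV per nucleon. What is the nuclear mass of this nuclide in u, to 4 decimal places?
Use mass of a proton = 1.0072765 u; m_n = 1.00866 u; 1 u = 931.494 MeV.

26.9744 u

Total binding energy = 27 × 8.329 = 224.883 MeV
Mass defect = 224.883 MeV / (931.494 MeV/u) = 0.241422 u
Constituent mass = 13(1.0072765) + 14(1.00866) = 27.2158345 u
Nuclear mass = 27.2158345 − 0.241422 = 26.9744125 u ≈ 26.9744 u (to 4 decimal places)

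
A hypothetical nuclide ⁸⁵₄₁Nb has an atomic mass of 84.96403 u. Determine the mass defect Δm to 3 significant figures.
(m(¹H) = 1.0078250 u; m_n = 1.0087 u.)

Σm = 41·m(¹H) + 44·m_n = 41.3208250 + 44.3828 = 85.7036250 u
Δm = 85.7036250 − 84.96403 = 0.7395950 u

0.740 u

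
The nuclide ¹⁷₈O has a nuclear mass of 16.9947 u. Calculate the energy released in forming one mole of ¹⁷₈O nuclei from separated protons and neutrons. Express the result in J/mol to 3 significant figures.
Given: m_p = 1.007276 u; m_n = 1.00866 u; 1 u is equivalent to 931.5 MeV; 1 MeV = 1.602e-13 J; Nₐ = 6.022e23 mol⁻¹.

1.27e+13 J/mol

With 8 protons and 9 neutrons (A = 17):
Σm = 8·m_p + 9·m_n = 8.058208 + 9.07794 = 17.136148 u
Mass defect Δm = 17.136148 − 16.9947 = 0.141448 u
E_B = 0.141448 × 931.5 = 131.759 MeV
Per nucleus in joules: 131.759 MeV × 1.602e-13 J/MeV = 2.1108e-11 J
Per mole: 2.1108e-11 J × 6.022e23 mol⁻¹ = 1.2711e+13 J/mol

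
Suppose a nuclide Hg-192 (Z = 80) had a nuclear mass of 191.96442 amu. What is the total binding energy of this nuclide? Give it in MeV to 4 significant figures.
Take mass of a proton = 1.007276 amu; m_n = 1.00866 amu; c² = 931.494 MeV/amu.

Total constituent mass: 80 × 1.007276 + 112 × 1.00866 = 193.552000 amu
Mass defect Δm = 193.552000 − 191.96442 = 1.587580 amu
E_B = 1.587580 × 931.494 = 1478.82 MeV

1479 MeV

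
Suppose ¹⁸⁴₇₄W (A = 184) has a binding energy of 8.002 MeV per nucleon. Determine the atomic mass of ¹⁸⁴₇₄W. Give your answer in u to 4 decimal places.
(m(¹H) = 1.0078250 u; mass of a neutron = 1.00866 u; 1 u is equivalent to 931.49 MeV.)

Total binding energy = 184 × 8.002 = 1472.368 MeV
Mass defect = 1472.368 MeV / (931.49 MeV/u) = 1.580659 u
Constituent mass = 74(1.0078250) + 110(1.00866) = 185.5316500 u
Atomic mass = 185.5316500 − 1.580659 = 183.9509910 u ≈ 183.9510 u (to 4 decimal places)

183.9510 u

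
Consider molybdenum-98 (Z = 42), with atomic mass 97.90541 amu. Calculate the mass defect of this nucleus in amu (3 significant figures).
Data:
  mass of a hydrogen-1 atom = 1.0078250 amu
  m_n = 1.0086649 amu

0.908 amu

Total constituent mass: 42 × 1.0078250 + 56 × 1.0086649 = 98.8138844 amu
Δm = 98.8138844 − 97.90541 = 0.9084744 amu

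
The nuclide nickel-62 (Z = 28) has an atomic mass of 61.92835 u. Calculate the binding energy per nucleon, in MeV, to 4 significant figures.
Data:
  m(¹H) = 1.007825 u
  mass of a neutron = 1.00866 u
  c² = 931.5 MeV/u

8.792 MeV/nucleon

The nucleus contains 28 protons and 62 − 28 = 34 neutrons.
Total constituent mass: 28 × 1.007825 + 34 × 1.00866 = 62.513540 u
Mass defect Δm = 62.513540 − 61.92835 = 0.585190 u
Converting to energy: 0.585190 u × 931.5 MeV/u = 545.104 MeV
BE/A = 545.104 MeV / 62 = 8.792 MeV/nucleon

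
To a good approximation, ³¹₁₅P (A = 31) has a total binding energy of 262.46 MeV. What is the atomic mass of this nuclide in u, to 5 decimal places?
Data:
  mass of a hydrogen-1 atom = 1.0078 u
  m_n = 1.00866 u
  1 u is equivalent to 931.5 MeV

Mass defect = 262.46 MeV / (931.5 MeV/u) = 0.2817606 u
Constituent mass = 15(1.0078) + 16(1.00866) = 31.25556 u
Atomic mass = 31.25556 − 0.2817606 = 30.9737994 u ≈ 30.97380 u (to 5 decimal places)

30.97380 u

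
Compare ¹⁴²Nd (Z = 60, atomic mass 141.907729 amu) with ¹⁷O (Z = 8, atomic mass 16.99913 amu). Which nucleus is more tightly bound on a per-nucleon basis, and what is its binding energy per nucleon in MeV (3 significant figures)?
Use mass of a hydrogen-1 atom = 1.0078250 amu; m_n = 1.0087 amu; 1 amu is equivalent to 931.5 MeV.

¹⁴²Nd: Σm = 60(1.0078250) + 82(1.0087) = 143.1829000 amu; Δm = 1.2751710 amu; E_B = 1187.82 MeV; E_B/A = 8.3649 MeV
¹⁷O: Σm = 8(1.0078250) + 9(1.0087) = 17.1409000 amu; Δm = 0.1417700 amu; E_B = 132.06 MeV; E_B/A = 7.768 MeV
¹⁴²Nd has the higher binding energy per nucleon, so it is the more tightly bound nucleus.

¹⁴²Nd; 8.36 MeV/nucleon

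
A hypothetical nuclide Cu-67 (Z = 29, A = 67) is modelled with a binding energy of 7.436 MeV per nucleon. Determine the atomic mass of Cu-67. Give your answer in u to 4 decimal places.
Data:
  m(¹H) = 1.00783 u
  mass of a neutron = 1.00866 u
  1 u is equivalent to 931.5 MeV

67.0213 u

Total binding energy = 67 × 7.436 = 498.212 MeV
Mass defect = 498.212 MeV / (931.5 MeV/u) = 0.534849 u
Constituent mass = 29(1.00783) + 38(1.00866) = 67.55615 u
Atomic mass = 67.55615 − 0.534849 = 67.021301 u ≈ 67.0213 u (to 4 decimal places)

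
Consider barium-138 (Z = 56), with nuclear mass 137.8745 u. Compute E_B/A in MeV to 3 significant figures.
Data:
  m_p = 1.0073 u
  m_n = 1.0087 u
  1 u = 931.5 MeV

8.42 MeV/nucleon

Σm = 56·m_p + 82·m_n = 56.4088 + 82.7134 = 139.1222 u
Mass defect Δm = 139.1222 − 137.8745 = 1.2477 u
E_B = 1.2477 × 931.5 = 1162.23 MeV
Per nucleon: 1162.23 / 138 = 8.422 MeV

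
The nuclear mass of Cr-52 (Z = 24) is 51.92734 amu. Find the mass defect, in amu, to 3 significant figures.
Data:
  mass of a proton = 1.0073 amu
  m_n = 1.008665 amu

0.490 amu

Total constituent mass: 24 × 1.0073 + 28 × 1.008665 = 52.417820 amu
The mass defect is 52.417820 − 51.92734 = 0.490480 amu.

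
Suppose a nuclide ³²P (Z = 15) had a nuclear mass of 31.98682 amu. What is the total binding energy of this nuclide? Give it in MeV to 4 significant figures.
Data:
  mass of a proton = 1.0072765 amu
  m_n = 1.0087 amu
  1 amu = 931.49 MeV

251.7 MeV

With 15 protons and 17 neutrons (A = 32):
Σm = 15·m_p + 17·m_n = 15.1091475 + 17.1479 = 32.2570475 amu
Mass defect Δm = 32.2570475 − 31.98682 = 0.2702275 amu
E_B = 0.2702275 × 931.49 = 251.714 MeV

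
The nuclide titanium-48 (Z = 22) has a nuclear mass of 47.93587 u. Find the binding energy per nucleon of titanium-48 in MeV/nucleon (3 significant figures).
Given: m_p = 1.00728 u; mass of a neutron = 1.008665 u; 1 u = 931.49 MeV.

Σm = 22·m_p + 26·m_n = 22.16016 + 26.225290 = 48.385450 u
Δm = 48.385450 − 47.93587 = 0.449580 u
Converting to energy: 0.449580 u × 931.49 MeV/u = 418.779 MeV
Dividing by A = 48 gives 8.7246 MeV per nucleon.

8.72 MeV/nucleon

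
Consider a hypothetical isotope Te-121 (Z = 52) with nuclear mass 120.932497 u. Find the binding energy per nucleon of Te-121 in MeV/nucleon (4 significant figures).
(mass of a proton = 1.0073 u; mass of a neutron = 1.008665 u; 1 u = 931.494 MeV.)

8.045 MeV/nucleon

Mass of separated nucleons = 52(1.0073) + 69(1.008665) = 52.3796 + 69.597885 = 121.977485 u
Mass defect Δm = 121.977485 − 120.932497 = 1.044988 u
Binding energy = Δm·c² = 1.044988 × 931.494 MeV/u = 973.400 MeV
BE/A = 973.400 MeV / 121 = 8.045 MeV/nucleon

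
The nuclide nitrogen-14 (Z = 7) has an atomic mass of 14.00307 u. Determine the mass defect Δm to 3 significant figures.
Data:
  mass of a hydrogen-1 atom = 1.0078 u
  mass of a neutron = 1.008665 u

The nucleus contains 7 protons and 14 − 7 = 7 neutrons.
Σm = 7·m(¹H) + 7·m_n = 7.0546 + 7.060655 = 14.115255 u
The mass defect is 14.115255 − 14.00307 = 0.112185 u.

0.112 u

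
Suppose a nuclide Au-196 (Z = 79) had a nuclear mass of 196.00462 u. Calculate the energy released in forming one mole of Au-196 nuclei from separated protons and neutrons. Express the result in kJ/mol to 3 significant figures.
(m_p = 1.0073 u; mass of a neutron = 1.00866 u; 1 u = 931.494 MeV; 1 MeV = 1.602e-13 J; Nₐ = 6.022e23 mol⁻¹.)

Σm = 79·m_p + 117·m_n = 79.5767 + 118.01322 = 197.58992 u
Mass defect Δm = 197.58992 − 196.00462 = 1.58530 u
Converting to energy: 1.58530 u × 931.494 MeV/u = 1476.70 MeV
Per nucleus in joules: 1476.70 MeV × 1.602e-13 J/MeV = 2.3657e-10 J
Per mole: 2.3657e-10 J × 6.022e23 mol⁻¹ = 1.4246e+14 J/mol

1.42e+11 kJ/mol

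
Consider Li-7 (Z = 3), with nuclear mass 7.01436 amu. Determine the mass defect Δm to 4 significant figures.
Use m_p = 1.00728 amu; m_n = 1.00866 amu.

0.04212 amu

Σm = 3·m_p + 4·m_n = 3.02184 + 4.03464 = 7.05648 amu
The mass defect is 7.05648 − 7.01436 = 0.04212 amu.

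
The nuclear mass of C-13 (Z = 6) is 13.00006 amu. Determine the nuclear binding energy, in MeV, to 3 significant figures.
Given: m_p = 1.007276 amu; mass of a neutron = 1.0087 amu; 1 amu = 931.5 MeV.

97.3 MeV

Z = 6, so N = A − Z = 13 − 6 = 7.
Total constituent mass: 6 × 1.007276 + 7 × 1.0087 = 13.104556 amu
Mass defect Δm = 13.104556 − 13.00006 = 0.104496 amu
E_B = 0.104496 × 931.5 = 97.3380 MeV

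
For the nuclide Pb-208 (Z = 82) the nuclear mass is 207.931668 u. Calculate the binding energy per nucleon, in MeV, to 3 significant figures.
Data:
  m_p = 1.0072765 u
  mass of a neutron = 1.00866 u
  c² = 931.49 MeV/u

7.86 MeV/nucleon

Z = 82, so N = A − Z = 208 − 82 = 126.
Total constituent mass: 82 × 1.0072765 + 126 × 1.00866 = 209.6878330 u
Δm = 209.6878330 − 207.931668 = 1.7561650 u
Binding energy = Δm·c² = 1.7561650 × 931.49 MeV/u = 1635.85 MeV
BE/A = 1635.85 MeV / 208 = 7.8647 MeV/nucleon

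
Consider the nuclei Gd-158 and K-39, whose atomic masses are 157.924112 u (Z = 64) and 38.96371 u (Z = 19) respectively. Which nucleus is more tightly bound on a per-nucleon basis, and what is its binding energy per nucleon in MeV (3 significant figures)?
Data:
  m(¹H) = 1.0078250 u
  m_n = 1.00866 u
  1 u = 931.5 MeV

K-39; 8.55 MeV/nucleon

Gd-158: Σm = 64(1.0078250) + 94(1.00866) = 159.3148400 u; Δm = 1.3907280 u; E_B = 1295.5 MeV; E_B/A = 8.199 MeV
K-39: Σm = 19(1.0078250) + 20(1.00866) = 39.3218750 u; Δm = 0.3581650 u; E_B = 333.63 MeV; E_B/A = 8.5546 MeV
K-39 has the higher binding energy per nucleon, so it is the more tightly bound nucleus.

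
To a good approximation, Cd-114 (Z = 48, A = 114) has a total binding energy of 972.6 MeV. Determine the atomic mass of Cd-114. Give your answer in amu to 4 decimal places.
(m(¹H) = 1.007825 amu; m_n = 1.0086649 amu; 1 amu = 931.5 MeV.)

113.9034 amu

Mass defect = 972.6 MeV / (931.5 MeV/amu) = 1.044122 amu
Constituent mass = 48(1.007825) + 66(1.0086649) = 114.9474834 amu
Atomic mass = 114.9474834 − 1.044122 = 113.9033614 amu ≈ 113.9034 amu (to 4 decimal places)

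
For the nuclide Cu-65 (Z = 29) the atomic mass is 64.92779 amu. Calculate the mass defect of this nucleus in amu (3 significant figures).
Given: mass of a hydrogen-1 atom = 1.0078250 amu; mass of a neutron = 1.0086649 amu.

Total constituent mass: 29 × 1.0078250 + 36 × 1.0086649 = 65.5388614 amu
Mass defect Δm = 65.5388614 − 64.92779 = 0.6110714 amu

0.611 amu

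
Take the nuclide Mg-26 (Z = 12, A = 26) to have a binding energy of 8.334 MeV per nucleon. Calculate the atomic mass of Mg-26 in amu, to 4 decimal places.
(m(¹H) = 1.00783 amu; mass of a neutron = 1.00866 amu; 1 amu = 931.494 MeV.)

Total binding energy = 26 × 8.334 = 216.684 MeV
Mass defect = 216.684 MeV / (931.494 MeV/amu) = 0.232620 amu
Constituent mass = 12(1.00783) + 14(1.00866) = 26.21520 amu
Atomic mass = 26.21520 − 0.232620 = 25.982580 amu ≈ 25.9826 amu (to 4 decimal places)

25.9826 amu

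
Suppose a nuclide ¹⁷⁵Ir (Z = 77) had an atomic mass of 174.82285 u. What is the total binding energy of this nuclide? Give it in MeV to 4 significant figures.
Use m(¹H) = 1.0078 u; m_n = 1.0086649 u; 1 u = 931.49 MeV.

1515 MeV

Σm = 77·m(¹H) + 98·m_n = 77.6006 + 98.8491602 = 176.4497602 u
Mass defect Δm = 176.4497602 − 174.82285 = 1.6269102 u
Binding energy = Δm·c² = 1.6269102 × 931.49 MeV/u = 1515.45 MeV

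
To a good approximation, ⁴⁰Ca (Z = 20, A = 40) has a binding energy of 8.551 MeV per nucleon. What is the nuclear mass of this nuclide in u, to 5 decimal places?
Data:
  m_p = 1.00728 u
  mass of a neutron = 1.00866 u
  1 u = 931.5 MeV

39.95161 u

Total binding energy = 40 × 8.551 = 342.040 MeV
Mass defect = 342.040 MeV / (931.5 MeV/u) = 0.3671927 u
Constituent mass = 20(1.00728) + 20(1.00866) = 40.31880 u
Nuclear mass = 40.31880 − 0.3671927 = 39.9516073 u ≈ 39.95161 u (to 5 decimal places)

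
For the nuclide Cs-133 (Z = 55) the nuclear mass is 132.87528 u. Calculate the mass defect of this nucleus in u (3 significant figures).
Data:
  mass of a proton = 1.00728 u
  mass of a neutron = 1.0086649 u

1.20 u

The nucleus contains 55 protons and 133 − 55 = 78 neutrons.
Σm = 55·m_p + 78·m_n = 55.40040 + 78.6758622 = 134.0762622 u
Mass defect Δm = 134.0762622 − 132.87528 = 1.2009822 u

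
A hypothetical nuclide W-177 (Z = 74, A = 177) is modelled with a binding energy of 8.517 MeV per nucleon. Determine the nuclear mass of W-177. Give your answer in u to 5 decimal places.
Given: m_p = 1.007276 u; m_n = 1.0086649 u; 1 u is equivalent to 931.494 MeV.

176.81253 u

Total binding energy = 177 × 8.517 = 1507.509 MeV
Mass defect = 1507.509 MeV / (931.494 MeV/u) = 1.6183776 u
Constituent mass = 74(1.007276) + 103(1.0086649) = 178.4309087 u
Nuclear mass = 178.4309087 − 1.6183776 = 176.8125311 u ≈ 176.81253 u (to 5 decimal places)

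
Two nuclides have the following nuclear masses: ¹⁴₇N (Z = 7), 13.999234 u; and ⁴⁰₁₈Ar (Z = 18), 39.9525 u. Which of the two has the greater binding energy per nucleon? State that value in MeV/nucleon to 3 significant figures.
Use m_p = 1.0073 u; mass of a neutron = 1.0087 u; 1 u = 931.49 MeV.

⁴⁰₁₈Ar; 8.62 MeV/nucleon

¹⁴₇N: Σm = 7(1.0073) + 7(1.0087) = 14.1120 u; Δm = 0.112766 u; E_B = 105.04 MeV; E_B/A = 7.503 MeV
⁴⁰₁₈Ar: Σm = 18(1.0073) + 22(1.0087) = 40.3228 u; Δm = 0.3703 u; E_B = 344.93 MeV; E_B/A = 8.623 MeV
⁴⁰₁₈Ar has the higher binding energy per nucleon, so it is the more tightly bound nucleus.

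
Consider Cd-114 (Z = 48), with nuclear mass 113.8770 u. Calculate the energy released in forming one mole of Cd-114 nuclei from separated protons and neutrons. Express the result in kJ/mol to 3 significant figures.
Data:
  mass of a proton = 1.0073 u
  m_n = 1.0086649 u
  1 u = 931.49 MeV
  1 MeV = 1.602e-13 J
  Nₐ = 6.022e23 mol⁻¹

Z = 48, so N = A − Z = 114 − 48 = 66.
Σm = 48·m_p + 66·m_n = 48.3504 + 66.5718834 = 114.9222834 u
Δm = 114.9222834 − 113.8770 = 1.0452834 u
E_B = 1.0452834 × 931.49 = 973.671 MeV
Per nucleus in joules: 973.671 MeV × 1.602e-13 J/MeV = 1.5598e-10 J
Per mole: 1.5598e-10 J × 6.022e23 mol⁻¹ = 9.3931e+13 J/mol

9.39e+10 kJ/mol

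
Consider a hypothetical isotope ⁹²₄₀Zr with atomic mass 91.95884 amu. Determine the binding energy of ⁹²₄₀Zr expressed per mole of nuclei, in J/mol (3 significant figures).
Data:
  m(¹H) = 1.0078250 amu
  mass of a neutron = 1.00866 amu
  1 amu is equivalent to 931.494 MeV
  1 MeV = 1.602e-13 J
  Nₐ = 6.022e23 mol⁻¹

7.23e+13 J/mol

Total constituent mass: 40 × 1.0078250 + 52 × 1.00866 = 92.7633200 amu
Δm = 92.7633200 − 91.95884 = 0.8044800 amu
E_B = 0.8044800 × 931.494 = 749.368 MeV
Per nucleus in joules: 749.368 MeV × 1.602e-13 J/MeV = 1.2005e-10 J
Per mole: 1.2005e-10 J × 6.022e23 mol⁻¹ = 7.2294e+13 J/mol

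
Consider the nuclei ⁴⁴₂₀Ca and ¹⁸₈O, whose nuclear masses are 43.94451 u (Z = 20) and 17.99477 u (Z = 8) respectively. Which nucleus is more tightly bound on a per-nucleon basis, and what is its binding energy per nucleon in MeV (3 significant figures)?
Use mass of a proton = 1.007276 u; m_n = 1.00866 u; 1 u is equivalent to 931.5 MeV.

⁴⁴₂₀Ca; 8.66 MeV/nucleon

⁴⁴₂₀Ca: Σm = 20(1.007276) + 24(1.00866) = 44.353360 u; Δm = 0.408850 u; E_B = 380.844 MeV; E_B/A = 8.656 MeV
¹⁸₈O: Σm = 8(1.007276) + 10(1.00866) = 18.144808 u; Δm = 0.150038 u; E_B = 139.76 MeV; E_B/A = 7.764 MeV
⁴⁴₂₀Ca has the higher binding energy per nucleon, so it is the more tightly bound nucleus.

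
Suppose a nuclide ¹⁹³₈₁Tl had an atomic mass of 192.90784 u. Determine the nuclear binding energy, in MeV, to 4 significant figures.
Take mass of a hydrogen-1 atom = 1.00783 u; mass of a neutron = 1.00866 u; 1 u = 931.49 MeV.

1580 MeV

The nucleus contains 81 protons and 193 − 81 = 112 neutrons.
Σm = 81·m(¹H) + 112·m_n = 81.63423 + 112.96992 = 194.60415 u
Mass defect Δm = 194.60415 − 192.90784 = 1.69631 u
Converting to energy: 1.69631 u × 931.49 MeV/u = 1580.10 MeV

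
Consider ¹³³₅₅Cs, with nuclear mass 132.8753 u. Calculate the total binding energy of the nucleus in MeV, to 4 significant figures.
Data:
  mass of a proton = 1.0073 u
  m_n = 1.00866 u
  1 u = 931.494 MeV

1119 MeV

Total constituent mass: 55 × 1.0073 + 78 × 1.00866 = 134.07698 u
Mass defect Δm = 134.07698 − 132.8753 = 1.20168 u
E_B = 1.20168 × 931.494 = 1119.36 MeV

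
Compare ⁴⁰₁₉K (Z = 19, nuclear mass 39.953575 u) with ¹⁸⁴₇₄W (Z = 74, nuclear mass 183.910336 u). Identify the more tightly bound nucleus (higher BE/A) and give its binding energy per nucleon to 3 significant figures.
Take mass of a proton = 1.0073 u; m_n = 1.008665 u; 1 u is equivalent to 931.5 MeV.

⁴⁰₁₉K: Σm = 19(1.0073) + 21(1.008665) = 40.320665 u; Δm = 0.367090 u; E_B = 341.94 MeV; E_B/A = 8.549 MeV
¹⁸⁴₇₄W: Σm = 74(1.0073) + 110(1.008665) = 185.493350 u; Δm = 1.583014 u; E_B = 1474.6 MeV; E_B/A = 8.014 MeV
⁴⁰₁₉K has the higher binding energy per nucleon, so it is the more tightly bound nucleus.

⁴⁰₁₉K; 8.55 MeV/nucleon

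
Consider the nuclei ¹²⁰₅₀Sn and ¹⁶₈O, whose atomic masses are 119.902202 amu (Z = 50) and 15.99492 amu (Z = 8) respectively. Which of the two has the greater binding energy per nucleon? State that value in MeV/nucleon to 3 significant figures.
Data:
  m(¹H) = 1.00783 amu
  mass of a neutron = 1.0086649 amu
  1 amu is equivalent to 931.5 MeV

¹²⁰₅₀Sn; 8.51 MeV/nucleon

¹²⁰₅₀Sn: Σm = 50(1.00783) + 70(1.0086649) = 120.9980430 amu; Δm = 1.0958410 amu; E_B = 1020.776 MeV; E_B/A = 8.506 MeV
¹⁶₈O: Σm = 8(1.00783) + 8(1.0086649) = 16.1319592 amu; Δm = 0.1370392 amu; E_B = 127.65 MeV; E_B/A = 7.978 MeV
¹²⁰₅₀Sn has the higher binding energy per nucleon, so it is the more tightly bound nucleus.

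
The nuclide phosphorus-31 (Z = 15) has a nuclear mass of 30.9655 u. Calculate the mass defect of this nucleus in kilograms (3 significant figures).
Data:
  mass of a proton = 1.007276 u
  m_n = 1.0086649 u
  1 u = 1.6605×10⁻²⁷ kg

4.69e-28 kg

The nucleus contains 15 protons and 31 − 15 = 16 neutrons.
Total constituent mass: 15 × 1.007276 + 16 × 1.0086649 = 31.2477784 u
Mass defect Δm = 31.2477784 − 30.9655 = 0.2822784 u
In SI units: 0.2822784 u × 1.6605×10⁻²⁷ kg/u = 4.6872e-28 kg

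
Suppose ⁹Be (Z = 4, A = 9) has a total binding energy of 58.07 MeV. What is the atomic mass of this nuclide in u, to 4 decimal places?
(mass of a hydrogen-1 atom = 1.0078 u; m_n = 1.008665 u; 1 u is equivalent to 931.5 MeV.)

Mass defect = 58.07 MeV / (931.5 MeV/u) = 0.062340 u
Constituent mass = 4(1.0078) + 5(1.008665) = 9.074525 u
Atomic mass = 9.074525 − 0.062340 = 9.012185 u ≈ 9.0122 u (to 4 decimal places)

9.0122 u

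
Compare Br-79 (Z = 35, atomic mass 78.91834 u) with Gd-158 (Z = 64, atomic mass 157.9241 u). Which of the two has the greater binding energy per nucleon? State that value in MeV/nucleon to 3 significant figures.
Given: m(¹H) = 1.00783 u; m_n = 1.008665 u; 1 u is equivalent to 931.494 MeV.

Br-79; 8.69 MeV/nucleon

Br-79: Σm = 35(1.00783) + 44(1.008665) = 79.655310 u; Δm = 0.736970 u; E_B = 686.48 MeV; E_B/A = 8.690 MeV
Gd-158: Σm = 64(1.00783) + 94(1.008665) = 159.315630 u; Δm = 1.391530 u; E_B = 1296.2 MeV; E_B/A = 8.204 MeV
Br-79 has the higher binding energy per nucleon, so it is the more tightly bound nucleus.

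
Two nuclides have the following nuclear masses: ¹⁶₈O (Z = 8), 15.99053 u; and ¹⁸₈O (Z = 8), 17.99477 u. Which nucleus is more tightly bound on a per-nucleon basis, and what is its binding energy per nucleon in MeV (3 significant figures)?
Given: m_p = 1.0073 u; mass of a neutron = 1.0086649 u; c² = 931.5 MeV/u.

¹⁶₈O; 7.99 MeV/nucleon

¹⁶₈O: Σm = 8(1.0073) + 8(1.0086649) = 16.1277192 u; Δm = 0.1371892 u; E_B = 127.79 MeV; E_B/A = 7.987 MeV
¹⁸₈O: Σm = 8(1.0073) + 10(1.0086649) = 18.1450490 u; Δm = 0.1502790 u; E_B = 139.98 MeV; E_B/A = 7.777 MeV
¹⁶₈O has the higher binding energy per nucleon, so it is the more tightly bound nucleus.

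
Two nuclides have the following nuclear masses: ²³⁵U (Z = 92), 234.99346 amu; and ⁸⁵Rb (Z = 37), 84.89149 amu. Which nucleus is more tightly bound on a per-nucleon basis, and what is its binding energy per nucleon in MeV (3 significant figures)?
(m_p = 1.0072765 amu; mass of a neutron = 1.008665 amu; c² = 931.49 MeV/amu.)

²³⁵U: Σm = 92(1.0072765) + 143(1.008665) = 236.9085330 amu; Δm = 1.9150730 amu; E_B = 1783.9 MeV; E_B/A = 7.591 MeV
⁸⁵Rb: Σm = 37(1.0072765) + 48(1.008665) = 85.6851505 amu; Δm = 0.7936605 amu; E_B = 739.287 MeV; E_B/A = 8.697 MeV
⁸⁵Rb has the higher binding energy per nucleon, so it is the more tightly bound nucleus.

⁸⁵Rb; 8.70 MeV/nucleon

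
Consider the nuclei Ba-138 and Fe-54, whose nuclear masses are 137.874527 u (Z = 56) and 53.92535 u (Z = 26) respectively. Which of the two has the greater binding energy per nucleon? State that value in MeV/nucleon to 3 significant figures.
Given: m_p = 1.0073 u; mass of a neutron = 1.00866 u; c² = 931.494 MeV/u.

Fe-54; 8.74 MeV/nucleon

Ba-138: Σm = 56(1.0073) + 82(1.00866) = 139.11892 u; Δm = 1.244393 u; E_B = 1159.14 MeV; E_B/A = 8.400 MeV
Fe-54: Σm = 26(1.0073) + 28(1.00866) = 54.43228 u; Δm = 0.50693 u; E_B = 472.20 MeV; E_B/A = 8.744 MeV
Fe-54 has the higher binding energy per nucleon, so it is the more tightly bound nucleus.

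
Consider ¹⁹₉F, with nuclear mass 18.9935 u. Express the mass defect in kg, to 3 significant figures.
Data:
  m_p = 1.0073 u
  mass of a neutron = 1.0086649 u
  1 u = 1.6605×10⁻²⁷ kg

The nucleus contains 9 protons and 19 − 9 = 10 neutrons.
Σm = 9·m_p + 10·m_n = 9.0657 + 10.0866490 = 19.1523490 u
Δm = 19.1523490 − 18.9935 = 0.1588490 u
In SI units: 0.1588490 u × 1.6605×10⁻²⁷ kg/u = 2.6377e-28 kg

2.64e-28 kg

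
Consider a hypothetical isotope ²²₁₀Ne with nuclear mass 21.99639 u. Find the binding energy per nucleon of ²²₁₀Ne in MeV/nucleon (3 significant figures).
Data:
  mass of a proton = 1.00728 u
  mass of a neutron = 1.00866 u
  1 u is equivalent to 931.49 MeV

Mass of separated nucleons = 10(1.00728) + 12(1.00866) = 10.07280 + 12.10392 = 22.17672 u
Δm = 22.17672 − 21.99639 = 0.18033 u
E_B = 0.18033 × 931.49 = 167.976 MeV
Dividing by A = 22 gives 7.635 MeV per nucleon.

7.64 MeV/nucleon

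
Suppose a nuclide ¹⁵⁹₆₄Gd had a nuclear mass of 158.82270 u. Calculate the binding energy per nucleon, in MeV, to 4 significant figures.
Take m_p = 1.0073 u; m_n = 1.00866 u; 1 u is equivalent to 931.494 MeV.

Mass of separated nucleons = 64(1.0073) + 95(1.00866) = 64.4672 + 95.82270 = 160.28990 u
The mass defect is 160.28990 − 158.82270 = 1.46720 u.
Binding energy = Δm·c² = 1.46720 × 931.494 MeV/u = 1366.69 MeV
BE/A = 1366.69 MeV / 159 = 8.596 MeV/nucleon

8.596 MeV/nucleon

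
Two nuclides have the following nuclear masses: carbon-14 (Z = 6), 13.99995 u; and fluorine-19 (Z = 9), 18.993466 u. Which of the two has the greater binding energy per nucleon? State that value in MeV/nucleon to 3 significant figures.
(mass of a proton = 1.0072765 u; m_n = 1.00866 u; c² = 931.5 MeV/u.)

carbon-14: Σm = 6(1.0072765) + 8(1.00866) = 14.1129390 u; Δm = 0.1129890 u; E_B = 105.25 MeV; E_B/A = 7.518 MeV
fluorine-19: Σm = 9(1.0072765) + 10(1.00866) = 19.1520885 u; Δm = 0.1586225 u; E_B = 147.76 MeV; E_B/A = 7.777 MeV
fluorine-19 has the higher binding energy per nucleon, so it is the more tightly bound nucleus.

fluorine-19; 7.78 MeV/nucleon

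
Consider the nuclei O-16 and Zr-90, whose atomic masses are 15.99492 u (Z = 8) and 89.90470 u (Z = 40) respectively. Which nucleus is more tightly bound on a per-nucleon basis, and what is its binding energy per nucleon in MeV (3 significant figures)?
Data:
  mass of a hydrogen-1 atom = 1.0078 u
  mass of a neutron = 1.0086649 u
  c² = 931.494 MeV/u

O-16: Σm = 8(1.0078) + 8(1.0086649) = 16.1317192 u; Δm = 0.1367992 u; E_B = 127.43 MeV; E_B/A = 7.964 MeV
Zr-90: Σm = 40(1.0078) + 50(1.0086649) = 90.7452450 u; Δm = 0.8405450 u; E_B = 782.96 MeV; E_B/A = 8.700 MeV
Zr-90 has the higher binding energy per nucleon, so it is the more tightly bound nucleus.

Zr-90; 8.70 MeV/nucleon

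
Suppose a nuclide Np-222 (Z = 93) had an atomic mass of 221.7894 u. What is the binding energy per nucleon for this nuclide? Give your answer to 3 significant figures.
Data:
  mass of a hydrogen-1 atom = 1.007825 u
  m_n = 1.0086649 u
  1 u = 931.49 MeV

Z = 93, so N = A − Z = 222 − 93 = 129.
Mass of separated nucleons = 93(1.007825) + 129(1.0086649) = 93.727725 + 130.1177721 = 223.8454971 u
Mass defect Δm = 223.8454971 − 221.7894 = 2.0560971 u
Converting to energy: 2.0560971 u × 931.49 MeV/u = 1915.23 MeV
Dividing by A = 222 gives 8.627 MeV per nucleon.

8.63 MeV/nucleon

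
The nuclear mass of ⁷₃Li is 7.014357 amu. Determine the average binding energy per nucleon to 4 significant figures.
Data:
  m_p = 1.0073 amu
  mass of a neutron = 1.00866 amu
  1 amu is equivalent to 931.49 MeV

5.613 MeV/nucleon

The nucleus contains 3 protons and 7 − 3 = 4 neutrons.
Σm = 3·m_p + 4·m_n = 3.0219 + 4.03464 = 7.05654 amu
The mass defect is 7.05654 − 7.014357 = 0.042183 amu.
Converting to energy: 0.042183 amu × 931.49 MeV/amu = 39.2930 MeV
Per nucleon: 39.2930 / 7 = 5.613 MeV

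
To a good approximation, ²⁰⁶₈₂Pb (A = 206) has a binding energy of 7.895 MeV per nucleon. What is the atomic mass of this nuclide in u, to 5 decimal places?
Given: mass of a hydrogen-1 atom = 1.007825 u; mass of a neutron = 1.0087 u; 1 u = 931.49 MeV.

205.97446 u

Total binding energy = 206 × 7.895 = 1626.370 MeV
Mass defect = 1626.370 MeV / (931.49 MeV/u) = 1.7459876 u
Constituent mass = 82(1.007825) + 124(1.0087) = 207.720450 u
Atomic mass = 207.720450 − 1.7459876 = 205.9744624 u ≈ 205.97446 u (to 5 decimal places)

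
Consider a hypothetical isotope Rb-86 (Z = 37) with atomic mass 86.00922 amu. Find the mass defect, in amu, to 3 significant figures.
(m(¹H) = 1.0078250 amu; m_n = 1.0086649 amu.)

Z = 37, so N = A − Z = 86 − 37 = 49.
Total constituent mass: 37 × 1.0078250 + 49 × 1.0086649 = 86.7141051 amu
Δm = 86.7141051 − 86.00922 = 0.7048851 amu

0.705 amu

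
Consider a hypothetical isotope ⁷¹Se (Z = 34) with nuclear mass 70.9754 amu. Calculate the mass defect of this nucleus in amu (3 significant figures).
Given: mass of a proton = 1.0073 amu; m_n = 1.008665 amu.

The nucleus contains 34 protons and 71 − 34 = 37 neutrons.
Mass of separated nucleons = 34(1.0073) + 37(1.008665) = 34.2482 + 37.320605 = 71.568805 amu
The mass defect is 71.568805 − 70.9754 = 0.593405 amu.

0.593 amu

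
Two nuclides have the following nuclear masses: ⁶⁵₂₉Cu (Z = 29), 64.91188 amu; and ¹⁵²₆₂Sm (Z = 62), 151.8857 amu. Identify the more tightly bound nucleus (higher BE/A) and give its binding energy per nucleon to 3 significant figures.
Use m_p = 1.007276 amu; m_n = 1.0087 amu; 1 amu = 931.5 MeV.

⁶⁵₂₉Cu: Σm = 29(1.007276) + 36(1.0087) = 65.524204 amu; Δm = 0.612324 amu; E_B = 570.38 MeV; E_B/A = 8.775 MeV
¹⁵²₆₂Sm: Σm = 62(1.007276) + 90(1.0087) = 153.234112 amu; Δm = 1.348412 amu; E_B = 1256.0 MeV; E_B/A = 8.263 MeV
⁶⁵₂₉Cu has the higher binding energy per nucleon, so it is the more tightly bound nucleus.

⁶⁵₂₉Cu; 8.78 MeV/nucleon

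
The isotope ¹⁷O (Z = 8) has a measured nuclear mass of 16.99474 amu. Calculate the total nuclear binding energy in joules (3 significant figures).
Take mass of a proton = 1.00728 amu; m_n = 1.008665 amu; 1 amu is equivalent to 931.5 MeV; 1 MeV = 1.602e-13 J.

Z = 8, so N = A − Z = 17 − 8 = 9.
Σm = 8·m_p + 9·m_n = 8.05824 + 9.077985 = 17.136225 amu
Mass defect Δm = 17.136225 − 16.99474 = 0.141485 amu
Converting to energy: 0.141485 amu × 931.5 MeV/amu = 131.793 MeV
In joules: 131.793 MeV × 1.602e-13 J/MeV = 2.1113e-11 J

2.11e-11 J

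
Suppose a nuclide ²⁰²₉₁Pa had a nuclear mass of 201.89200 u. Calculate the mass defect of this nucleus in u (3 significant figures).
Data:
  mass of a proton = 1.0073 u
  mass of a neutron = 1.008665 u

Σm = 91·m_p + 111·m_n = 91.6643 + 111.961815 = 203.626115 u
Mass defect Δm = 203.626115 − 201.89200 = 1.734115 u

1.73 u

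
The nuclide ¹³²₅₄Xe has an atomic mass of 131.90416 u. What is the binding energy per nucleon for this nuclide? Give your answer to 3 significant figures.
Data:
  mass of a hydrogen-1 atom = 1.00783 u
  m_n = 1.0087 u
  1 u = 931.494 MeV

8.45 MeV/nucleon

With 54 protons and 78 neutrons (A = 132):
Σm = 54·m(¹H) + 78·m_n = 54.42282 + 78.6786 = 133.10142 u
Mass defect Δm = 133.10142 − 131.90416 = 1.19726 u
Binding energy = Δm·c² = 1.19726 × 931.494 MeV/u = 1115.24 MeV
Per nucleon: 1115.24 / 132 = 8.449 MeV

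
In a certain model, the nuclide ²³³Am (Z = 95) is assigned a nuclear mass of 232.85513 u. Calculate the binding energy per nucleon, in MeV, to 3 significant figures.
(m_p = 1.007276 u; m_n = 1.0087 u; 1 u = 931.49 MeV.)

The nucleus contains 95 protons and 233 − 95 = 138 neutrons.
Σm = 95·m_p + 138·m_n = 95.691220 + 139.2006 = 234.891820 u
Δm = 234.891820 − 232.85513 = 2.036690 u
Converting to energy: 2.036690 u × 931.49 MeV/u = 1897.16 MeV
BE/A = 1897.16 MeV / 233 = 8.142 MeV/nucleon

8.14 MeV/nucleon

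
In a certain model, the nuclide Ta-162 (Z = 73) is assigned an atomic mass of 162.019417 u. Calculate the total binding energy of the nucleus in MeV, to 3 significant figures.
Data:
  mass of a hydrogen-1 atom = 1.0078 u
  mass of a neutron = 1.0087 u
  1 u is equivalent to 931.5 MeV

Z = 73, so N = A − Z = 162 − 73 = 89.
Total constituent mass: 73 × 1.0078 + 89 × 1.0087 = 163.3437 u
The mass defect is 163.3437 − 162.019417 = 1.324283 u.
Binding energy = Δm·c² = 1.324283 × 931.5 MeV/u = 1233.57 MeV

1230 MeV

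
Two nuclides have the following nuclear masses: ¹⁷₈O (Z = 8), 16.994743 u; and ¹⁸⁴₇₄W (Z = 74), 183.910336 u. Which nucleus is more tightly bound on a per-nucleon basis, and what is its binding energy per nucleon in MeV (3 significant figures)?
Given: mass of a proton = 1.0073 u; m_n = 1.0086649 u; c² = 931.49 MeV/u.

¹⁷₈O: Σm = 8(1.0073) + 9(1.0086649) = 17.1363841 u; Δm = 0.1416411 u; E_B = 131.94 MeV; E_B/A = 7.761 MeV
¹⁸⁴₇₄W: Σm = 74(1.0073) + 110(1.0086649) = 185.4933390 u; Δm = 1.5830030 u; E_B = 1474.6 MeV; E_B/A = 8.014 MeV
¹⁸⁴₇₄W has the higher binding energy per nucleon, so it is the more tightly bound nucleus.

¹⁸⁴₇₄W; 8.01 MeV/nucleon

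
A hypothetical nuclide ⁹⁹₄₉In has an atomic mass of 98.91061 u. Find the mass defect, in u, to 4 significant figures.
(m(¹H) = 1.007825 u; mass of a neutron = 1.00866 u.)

Z = 49, so N = A − Z = 99 − 49 = 50.
Mass of separated nucleons = 49(1.007825) + 50(1.00866) = 49.383425 + 50.43300 = 99.816425 u
Δm = 99.816425 − 98.91061 = 0.905815 u

0.9058 u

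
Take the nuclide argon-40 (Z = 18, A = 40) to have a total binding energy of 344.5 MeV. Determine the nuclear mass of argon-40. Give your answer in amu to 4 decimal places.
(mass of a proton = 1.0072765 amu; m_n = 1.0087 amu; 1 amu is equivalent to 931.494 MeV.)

39.9525 amu

Mass defect = 344.5 MeV / (931.494 MeV/amu) = 0.369836 amu
Constituent mass = 18(1.0072765) + 22(1.0087) = 40.3223770 amu
Nuclear mass = 40.3223770 − 0.369836 = 39.9525410 amu ≈ 39.9525 amu (to 4 decimal places)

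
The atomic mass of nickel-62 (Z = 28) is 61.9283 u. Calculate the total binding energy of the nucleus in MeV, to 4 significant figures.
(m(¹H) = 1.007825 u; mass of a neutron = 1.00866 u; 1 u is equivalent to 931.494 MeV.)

545.1 MeV

Mass of separated nucleons = 28(1.007825) + 34(1.00866) = 28.219100 + 34.29444 = 62.513540 u
The mass defect is 62.513540 − 61.9283 = 0.585240 u.
Converting to energy: 0.585240 u × 931.494 MeV/u = 545.148 MeV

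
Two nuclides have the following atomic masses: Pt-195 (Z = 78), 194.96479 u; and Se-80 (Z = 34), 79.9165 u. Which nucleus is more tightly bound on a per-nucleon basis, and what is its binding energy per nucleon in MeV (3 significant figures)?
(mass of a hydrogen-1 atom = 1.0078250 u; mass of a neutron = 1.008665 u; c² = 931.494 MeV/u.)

Se-80; 8.71 MeV/nucleon

Pt-195: Σm = 78(1.0078250) + 117(1.008665) = 196.6241550 u; Δm = 1.6593650 u; E_B = 1545.7 MeV; E_B/A = 7.927 MeV
Se-80: Σm = 34(1.0078250) + 46(1.008665) = 80.6646400 u; Δm = 0.7481400 u; E_B = 696.89 MeV; E_B/A = 8.711 MeV
Se-80 has the higher binding energy per nucleon, so it is the more tightly bound nucleus.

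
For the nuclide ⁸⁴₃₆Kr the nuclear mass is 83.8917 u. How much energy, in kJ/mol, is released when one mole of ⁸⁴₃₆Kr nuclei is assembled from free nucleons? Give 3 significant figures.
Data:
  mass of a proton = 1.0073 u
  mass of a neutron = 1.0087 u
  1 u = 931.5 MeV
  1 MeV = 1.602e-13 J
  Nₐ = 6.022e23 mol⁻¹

Z = 36, so N = A − Z = 84 − 36 = 48.
Mass of separated nucleons = 36(1.0073) + 48(1.0087) = 36.2628 + 48.4176 = 84.6804 u
Mass defect Δm = 84.6804 − 83.8917 = 0.7887 u
Converting to energy: 0.7887 u × 931.5 MeV/u = 734.674 MeV
Per nucleus in joules: 734.674 MeV × 1.602e-13 J/MeV = 1.1769e-10 J
Per mole: 1.1769e-10 J × 6.022e23 mol⁻¹ = 7.0873e+13 J/mol

7.09e+10 kJ/mol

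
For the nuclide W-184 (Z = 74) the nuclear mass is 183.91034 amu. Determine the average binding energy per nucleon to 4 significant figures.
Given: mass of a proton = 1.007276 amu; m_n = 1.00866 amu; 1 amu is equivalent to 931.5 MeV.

Z = 74, so N = A − Z = 184 − 74 = 110.
Total constituent mass: 74 × 1.007276 + 110 × 1.00866 = 185.491024 amu
Δm = 185.491024 − 183.91034 = 1.580684 amu
E_B = 1.580684 × 931.5 = 1472.41 MeV
Per nucleon: 1472.41 / 184 = 8.002 MeV

8.002 MeV/nucleon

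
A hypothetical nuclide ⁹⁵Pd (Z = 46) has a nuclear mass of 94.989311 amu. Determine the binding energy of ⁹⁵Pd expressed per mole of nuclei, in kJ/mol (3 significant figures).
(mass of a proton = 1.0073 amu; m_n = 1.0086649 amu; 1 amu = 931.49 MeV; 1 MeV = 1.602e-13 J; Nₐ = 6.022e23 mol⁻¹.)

The nucleus contains 46 protons and 95 − 46 = 49 neutrons.
Σm = 46·m_p + 49·m_n = 46.3358 + 49.4245801 = 95.7603801 amu
Mass defect Δm = 95.7603801 − 94.989311 = 0.7710691 amu
E_B = 0.7710691 × 931.49 = 718.243 MeV
Per nucleus in joules: 718.243 MeV × 1.602e-13 J/MeV = 1.1506e-10 J
Per mole: 1.1506e-10 J × 6.022e23 mol⁻¹ = 6.9289e+13 J/mol

6.93e+10 kJ/mol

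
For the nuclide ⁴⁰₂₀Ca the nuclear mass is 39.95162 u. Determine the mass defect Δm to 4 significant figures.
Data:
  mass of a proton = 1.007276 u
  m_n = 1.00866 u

0.3671 u

Z = 20, so N = A − Z = 40 − 20 = 20.
Σm = 20·m_p + 20·m_n = 20.145520 + 20.17320 = 40.318720 u
Mass defect Δm = 40.318720 − 39.95162 = 0.367100 u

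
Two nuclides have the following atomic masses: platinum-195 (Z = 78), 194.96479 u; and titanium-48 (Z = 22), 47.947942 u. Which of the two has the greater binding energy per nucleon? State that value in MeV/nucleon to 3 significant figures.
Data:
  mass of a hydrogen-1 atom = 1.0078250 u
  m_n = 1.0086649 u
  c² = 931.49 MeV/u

titanium-48; 8.72 MeV/nucleon

platinum-195: Σm = 78(1.0078250) + 117(1.0086649) = 196.6241433 u; Δm = 1.6593533 u; E_B = 1545.7 MeV; E_B/A = 7.927 MeV
titanium-48: Σm = 22(1.0078250) + 26(1.0086649) = 48.3974374 u; Δm = 0.4494954 u; E_B = 418.70 MeV; E_B/A = 8.723 MeV
titanium-48 has the higher binding energy per nucleon, so it is the more tightly bound nucleus.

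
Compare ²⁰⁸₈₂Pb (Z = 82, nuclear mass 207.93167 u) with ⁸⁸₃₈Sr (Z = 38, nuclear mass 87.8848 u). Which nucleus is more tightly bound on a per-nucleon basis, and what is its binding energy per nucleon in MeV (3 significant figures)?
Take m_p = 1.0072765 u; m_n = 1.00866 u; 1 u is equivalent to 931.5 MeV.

⁸⁸₃₈Sr; 8.73 MeV/nucleon

²⁰⁸₈₂Pb: Σm = 82(1.0072765) + 126(1.00866) = 209.6878330 u; Δm = 1.7561630 u; E_B = 1635.866 MeV; E_B/A = 7.8647 MeV
⁸⁸₃₈Sr: Σm = 38(1.0072765) + 50(1.00866) = 88.7095070 u; Δm = 0.8247070 u; E_B = 768.21 MeV; E_B/A = 8.730 MeV
⁸⁸₃₈Sr has the higher binding energy per nucleon, so it is the more tightly bound nucleus.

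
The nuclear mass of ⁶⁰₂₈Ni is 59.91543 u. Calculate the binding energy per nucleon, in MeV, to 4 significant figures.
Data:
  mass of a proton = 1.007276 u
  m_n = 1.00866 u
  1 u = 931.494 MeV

Z = 28, so N = A − Z = 60 − 28 = 32.
Total constituent mass: 28 × 1.007276 + 32 × 1.00866 = 60.480848 u
Mass defect Δm = 60.480848 − 59.91543 = 0.565418 u
Converting to energy: 0.565418 u × 931.494 MeV/u = 526.683 MeV
Dividing by A = 60 gives 8.778 MeV per nucleon.

8.778 MeV/nucleon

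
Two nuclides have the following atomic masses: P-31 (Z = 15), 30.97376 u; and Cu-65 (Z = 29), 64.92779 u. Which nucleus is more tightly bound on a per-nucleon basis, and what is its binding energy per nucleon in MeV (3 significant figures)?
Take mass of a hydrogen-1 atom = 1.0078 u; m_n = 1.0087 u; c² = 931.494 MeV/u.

Cu-65; 8.76 MeV/nucleon

P-31: Σm = 15(1.0078) + 16(1.0087) = 31.2562 u; Δm = 0.28244 u; E_B = 263.09 MeV; E_B/A = 8.487 MeV
Cu-65: Σm = 29(1.0078) + 36(1.0087) = 65.5394 u; Δm = 0.61161 u; E_B = 569.71 MeV; E_B/A = 8.7648 MeV
Cu-65 has the higher binding energy per nucleon, so it is the more tightly bound nucleus.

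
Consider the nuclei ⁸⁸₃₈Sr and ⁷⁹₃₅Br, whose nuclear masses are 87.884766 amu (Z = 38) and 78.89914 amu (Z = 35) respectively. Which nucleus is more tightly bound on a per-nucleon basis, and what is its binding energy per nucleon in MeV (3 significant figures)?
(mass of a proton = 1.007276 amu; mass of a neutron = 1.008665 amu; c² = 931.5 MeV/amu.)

⁸⁸₃₈Sr; 8.73 MeV/nucleon

⁸⁸₃₈Sr: Σm = 38(1.007276) + 50(1.008665) = 88.709738 amu; Δm = 0.824972 amu; E_B = 768.46 MeV; E_B/A = 8.733 MeV
⁷⁹₃₅Br: Σm = 35(1.007276) + 44(1.008665) = 79.635920 amu; Δm = 0.736780 amu; E_B = 686.31 MeV; E_B/A = 8.687 MeV
⁸⁸₃₈Sr has the higher binding energy per nucleon, so it is the more tightly bound nucleus.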